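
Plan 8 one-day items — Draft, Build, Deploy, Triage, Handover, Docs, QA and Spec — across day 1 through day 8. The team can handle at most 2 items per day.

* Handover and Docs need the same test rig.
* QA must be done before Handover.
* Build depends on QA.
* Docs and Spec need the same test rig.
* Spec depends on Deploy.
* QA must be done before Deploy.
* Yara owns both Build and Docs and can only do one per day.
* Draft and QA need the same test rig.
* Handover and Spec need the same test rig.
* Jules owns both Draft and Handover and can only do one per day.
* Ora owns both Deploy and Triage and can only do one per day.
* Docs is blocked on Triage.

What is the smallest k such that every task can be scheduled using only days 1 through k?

4

The precedence chain requires at least 3 distinct days.
With at most 2 per day and 8 tasks, at least 4 days are needed.
4 works (last occupied day: day 4): for example QA -> day 1, Triage -> day 1, Spec -> day 3, Draft -> day 4, Deploy -> day 2, Build -> day 3, Docs -> day 4, Handover -> day 2.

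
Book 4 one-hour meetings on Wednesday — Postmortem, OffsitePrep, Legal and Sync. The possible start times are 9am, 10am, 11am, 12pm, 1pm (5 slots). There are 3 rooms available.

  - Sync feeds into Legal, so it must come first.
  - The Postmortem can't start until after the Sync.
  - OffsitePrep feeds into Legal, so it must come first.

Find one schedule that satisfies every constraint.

OffsitePrep in 9am, Postmortem in 10am, Legal in 10am, Sync in 9am

Checking: Sync(9am) before Postmortem(10am); OffsitePrep(9am) before Legal(10am); Sync(9am) before Legal(10am); max 2 per slot (cap 3).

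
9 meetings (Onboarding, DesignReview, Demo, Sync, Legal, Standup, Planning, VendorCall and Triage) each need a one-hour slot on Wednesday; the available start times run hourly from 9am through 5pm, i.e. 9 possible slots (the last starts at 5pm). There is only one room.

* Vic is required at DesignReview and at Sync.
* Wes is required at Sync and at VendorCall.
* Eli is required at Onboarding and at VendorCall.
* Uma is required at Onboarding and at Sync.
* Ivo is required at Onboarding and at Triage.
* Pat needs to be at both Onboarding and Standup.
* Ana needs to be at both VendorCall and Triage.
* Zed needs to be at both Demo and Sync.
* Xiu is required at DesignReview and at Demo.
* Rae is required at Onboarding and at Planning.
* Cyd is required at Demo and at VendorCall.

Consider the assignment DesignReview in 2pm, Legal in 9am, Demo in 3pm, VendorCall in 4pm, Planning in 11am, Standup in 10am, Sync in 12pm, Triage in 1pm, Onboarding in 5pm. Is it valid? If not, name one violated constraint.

Valid

Eli is required at Onboarding and at VendorCall — holds.
Ana needs to be at both VendorCall and Triage — holds.
Rae is required at Onboarding and at Planning — holds.
Cyd is required at Demo and at VendorCall — holds.
Pat needs to be at both Onboarding and Standup — holds.
Ivo is required at Onboarding and at Triage — holds.
Xiu is required at DesignReview and at Demo — holds.
Zed needs to be at both Demo and Sync — holds.
There is only one room — holds.
Uma is required at Onboarding and at Sync — holds.
Vic is required at DesignReview and at Sync — holds.
Wes is required at Sync and at VendorCall — holds.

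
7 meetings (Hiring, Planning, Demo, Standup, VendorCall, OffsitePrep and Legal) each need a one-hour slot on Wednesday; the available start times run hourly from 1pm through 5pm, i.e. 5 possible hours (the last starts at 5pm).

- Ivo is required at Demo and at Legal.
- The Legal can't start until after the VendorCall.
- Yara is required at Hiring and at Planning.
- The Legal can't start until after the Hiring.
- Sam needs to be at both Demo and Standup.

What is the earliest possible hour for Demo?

1pm

Demo at 1pm is achievable: OffsitePrep=1pm; Demo=1pm; VendorCall=1pm; Legal=2pm; Standup=2pm; Hiring=1pm; Planning=2pm.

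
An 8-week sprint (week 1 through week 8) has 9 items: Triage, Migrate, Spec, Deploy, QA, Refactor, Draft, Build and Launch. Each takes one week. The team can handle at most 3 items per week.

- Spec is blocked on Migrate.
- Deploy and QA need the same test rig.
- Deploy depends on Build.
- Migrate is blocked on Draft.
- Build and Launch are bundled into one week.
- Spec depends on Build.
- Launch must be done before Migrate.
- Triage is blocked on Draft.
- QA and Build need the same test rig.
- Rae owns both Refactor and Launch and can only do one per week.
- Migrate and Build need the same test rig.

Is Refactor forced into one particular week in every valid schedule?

No

Refactor can be week 1 (e.g. Build -> week 2; Launch -> week 2; Refactor -> week 1; Migrate -> week 3; QA -> week 1; Spec -> week 4; Deploy -> week 3; Triage -> week 2; Draft -> week 1) or week 2 (e.g. Triage=week 2, Build=week 1, Draft=week 1, QA=week 4, Launch=week 1, Deploy=week 3, Spec=week 3, Refactor=week 2, Migrate=week 2).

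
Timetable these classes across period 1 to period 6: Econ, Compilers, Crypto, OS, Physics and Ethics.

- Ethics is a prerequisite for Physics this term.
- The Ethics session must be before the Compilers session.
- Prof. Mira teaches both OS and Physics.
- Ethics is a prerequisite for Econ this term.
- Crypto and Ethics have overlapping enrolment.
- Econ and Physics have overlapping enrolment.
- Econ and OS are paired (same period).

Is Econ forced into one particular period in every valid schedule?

Econ can be period 2 (e.g. Physics=period 3; Econ=period 2; Compilers=period 2; OS=period 2; Crypto=period 2; Ethics=period 1) or period 3 (e.g. Ethics=period 1, Physics=period 2, OS=period 3, Crypto=period 2, Econ=period 3, Compilers=period 2).

No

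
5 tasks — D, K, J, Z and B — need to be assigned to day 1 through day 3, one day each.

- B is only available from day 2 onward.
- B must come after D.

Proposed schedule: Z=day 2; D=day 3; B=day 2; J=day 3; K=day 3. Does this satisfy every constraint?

B must come after D — violated.
B is only available from day 2 onward — holds.

No. B must come after D is not satisfied.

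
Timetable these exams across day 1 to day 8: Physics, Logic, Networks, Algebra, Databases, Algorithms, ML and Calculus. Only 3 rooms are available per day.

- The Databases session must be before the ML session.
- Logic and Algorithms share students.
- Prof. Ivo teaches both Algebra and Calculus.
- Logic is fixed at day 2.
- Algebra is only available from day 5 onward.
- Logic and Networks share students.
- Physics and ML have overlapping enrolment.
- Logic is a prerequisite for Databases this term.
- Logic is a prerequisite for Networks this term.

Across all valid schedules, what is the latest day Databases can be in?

Precedence pushes Databases to at least day 3; downstream work caps Databases at day 7.
Databases at day 7 is achievable: Networks -> day 3, ML -> day 8, Physics -> day 1, Calculus -> day 1, Algorithms -> day 1, Databases -> day 7, Logic -> day 2, Algebra -> day 5.

day 7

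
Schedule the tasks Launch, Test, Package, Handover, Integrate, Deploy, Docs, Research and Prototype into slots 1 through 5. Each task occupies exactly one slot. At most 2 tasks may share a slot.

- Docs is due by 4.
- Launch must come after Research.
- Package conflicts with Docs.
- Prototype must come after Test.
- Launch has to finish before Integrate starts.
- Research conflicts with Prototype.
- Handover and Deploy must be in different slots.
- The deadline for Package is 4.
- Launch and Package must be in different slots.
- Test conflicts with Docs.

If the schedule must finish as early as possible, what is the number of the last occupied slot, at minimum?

5

The precedence chain requires at least 3 distinct slots.
With at most 2 per slot and 9 tasks, at least 5 slots are needed.
5 works (last occupied slot: 5): for example Test in 3; Integrate in 3; Package in 1; Launch in 2; Handover in 4; Prototype in 4; Docs in 2; Research in 1; Deploy in 5.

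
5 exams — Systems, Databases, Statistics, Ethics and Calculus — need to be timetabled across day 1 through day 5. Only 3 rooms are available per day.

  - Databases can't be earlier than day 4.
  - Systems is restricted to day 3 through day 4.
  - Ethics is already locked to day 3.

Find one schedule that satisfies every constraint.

Databases -> day 4; Systems -> day 3; Ethics -> day 3; Calculus -> day 1; Statistics -> day 1

Checking: Ethics=day 3 in [day 3,day 3]; Databases=day 4 in [day 4,day 5]; Systems=day 3 in [day 3,day 4]; max 2 per day (cap 3).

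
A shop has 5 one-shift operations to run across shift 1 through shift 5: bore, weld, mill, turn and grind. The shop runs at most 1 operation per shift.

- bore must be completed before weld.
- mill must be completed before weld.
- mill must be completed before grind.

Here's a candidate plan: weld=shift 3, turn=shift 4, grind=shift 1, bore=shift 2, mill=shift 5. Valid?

No — it violates: mill must be completed before grind

mill must be completed before grind — violated.
The shop runs at most 1 operation per shift — holds.
mill must be completed before weld — violated.
bore must be completed before weld — holds.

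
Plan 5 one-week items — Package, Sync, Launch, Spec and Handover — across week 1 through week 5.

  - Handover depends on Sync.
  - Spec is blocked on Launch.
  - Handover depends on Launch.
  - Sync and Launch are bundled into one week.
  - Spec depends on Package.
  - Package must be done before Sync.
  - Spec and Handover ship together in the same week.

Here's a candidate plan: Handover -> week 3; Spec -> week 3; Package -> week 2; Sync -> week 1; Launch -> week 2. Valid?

No — it violates: Package must be done before Sync

Spec and Handover ship together in the same week — holds.
Sync and Launch are bundled into one week — violated.
Spec is blocked on Launch — holds.
Handover depends on Sync — holds.
Spec depends on Package — holds.
Package must be done before Sync — violated.
Handover depends on Launch — holds.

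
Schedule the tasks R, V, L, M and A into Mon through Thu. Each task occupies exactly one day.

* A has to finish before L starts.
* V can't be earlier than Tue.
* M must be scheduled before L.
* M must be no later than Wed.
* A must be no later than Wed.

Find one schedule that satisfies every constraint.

M in Mon, L in Tue, R in Mon, A in Mon, V in Tue

Checking: M(Mon) before L(Tue); A(Mon) before L(Tue); M=Mon in [Mon,Wed]; A=Mon in [Mon,Wed]; V=Tue in [Tue,Thu].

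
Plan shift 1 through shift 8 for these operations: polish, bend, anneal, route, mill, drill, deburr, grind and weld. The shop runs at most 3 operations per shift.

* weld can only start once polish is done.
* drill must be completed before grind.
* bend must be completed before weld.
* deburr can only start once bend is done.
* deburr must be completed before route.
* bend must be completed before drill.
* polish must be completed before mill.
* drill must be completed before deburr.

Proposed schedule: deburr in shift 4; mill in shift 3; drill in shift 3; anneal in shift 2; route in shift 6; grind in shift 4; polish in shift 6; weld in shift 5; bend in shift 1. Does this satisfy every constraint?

No. polish must be completed before mill is not satisfied.

weld can only start once polish is done — violated.
drill must be completed before grind — holds.
bend must be completed before weld — holds.
bend must be completed before drill — holds.
polish must be completed before mill — violated.
The shop runs at most 3 operations per shift — holds.
drill must be completed before deburr — holds.
deburr can only start once bend is done — holds.
deburr must be completed before route — holds.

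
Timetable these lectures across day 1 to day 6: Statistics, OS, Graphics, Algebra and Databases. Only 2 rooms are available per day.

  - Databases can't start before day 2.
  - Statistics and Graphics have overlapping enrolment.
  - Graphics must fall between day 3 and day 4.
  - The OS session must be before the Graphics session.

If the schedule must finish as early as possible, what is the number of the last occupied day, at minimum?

The precedence chain requires at least 2 distinct days.
With at most 2 per day and 5 lectures, at least 3 days are needed.
Graphics can't be placed before day 3, so the schedule must run through at least day 3.
3 works (last occupied day: day 3): for example OS -> day 1, Databases -> day 2, Statistics -> day 1, Graphics -> day 3, Algebra -> day 2.

3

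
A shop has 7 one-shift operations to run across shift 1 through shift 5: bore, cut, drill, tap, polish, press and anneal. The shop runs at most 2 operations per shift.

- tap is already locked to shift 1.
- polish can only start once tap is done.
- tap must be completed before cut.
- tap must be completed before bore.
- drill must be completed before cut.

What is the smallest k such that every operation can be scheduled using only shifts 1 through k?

4 shifts

The precedence chain requires at least 2 distinct shifts.
With at most 2 per shift and 7 operations, at least 4 shifts are needed.
4 works (last occupied shift: shift 4): for example polish in shift 3, drill in shift 1, press in shift 3, bore in shift 2, anneal in shift 4, cut in shift 2, tap in shift 1.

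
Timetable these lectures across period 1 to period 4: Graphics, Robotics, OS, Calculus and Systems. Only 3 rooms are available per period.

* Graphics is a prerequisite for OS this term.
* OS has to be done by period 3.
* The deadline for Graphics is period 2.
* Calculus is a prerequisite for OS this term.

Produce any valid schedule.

Graphics -> period 1; Robotics -> period 1; OS -> period 2; Calculus -> period 1; Systems -> period 2

Checking: Graphics(period 1) before OS(period 2); Calculus(period 1) before OS(period 2); OS=period 2 in [period 1,period 3]; Graphics=period 1 in [period 1,period 2]; max 3 per period (cap 3).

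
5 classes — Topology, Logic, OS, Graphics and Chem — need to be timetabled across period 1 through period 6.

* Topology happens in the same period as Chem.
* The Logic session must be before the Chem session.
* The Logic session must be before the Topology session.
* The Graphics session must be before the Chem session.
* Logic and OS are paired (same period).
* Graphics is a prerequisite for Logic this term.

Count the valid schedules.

Splitting on Topology: it can be period 3 (1), period 4 (3), period 5 (6), period 6 (10). Listing each branch's schedules as (Logic, OS, Graphics, Chem) by period number:
Topology=period 3: (2,2,1,3) — 1.
Topology=period 4: (2,2,1,4) (3,3,1,4) (3,3,2,4) — 3.
Topology=period 5: (2,2,1,5) (3,3,1,5) (3,3,2,5) (4,4,1,5) (4,4,2,5) (4,4,3,5) — 6.
Topology=period 6: (2,2,1,6) (3,3,1,6) (3,3,2,6) (4,4,1,6) (4,4,2,6) (4,4,3,6) (5,5,1,6) (5,5,2,6) (5,5,3,6) (5,5,4,6) — 10.
Summing: 1 + 3 + 6 + 10 = 20.

20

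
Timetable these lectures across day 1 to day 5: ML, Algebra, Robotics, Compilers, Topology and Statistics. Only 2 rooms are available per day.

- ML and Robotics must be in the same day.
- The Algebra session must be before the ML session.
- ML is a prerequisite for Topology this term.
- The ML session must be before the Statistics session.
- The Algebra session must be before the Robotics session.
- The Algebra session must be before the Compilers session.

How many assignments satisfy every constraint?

Splitting on ML: it can be day 2 (24), day 3 (16), day 4 (3). Listing each branch's schedules as (Algebra, Robotics, Compilers, Topology, Statistics) by day number:
ML=day 2: (1,2,3,3,4) (1,2,3,3,5) (1,2,3,4,3) (1,2,3,4,4) (1,2,3,4,5) (1,2,3,5,3) (1,2,3,5,4) (1,2,3,5,5) (1,2,4,3,3) (1,2,4,3,4) (1,2,4,3,5) (1,2,4,4,3) (1,2,4,4,5) (1,2,4,5,3) (1,2,4,5,4) (1,2,4,5,5) (1,2,5,3,3) (1,2,5,3,4) (1,2,5,3,5) (1,2,5,4,3) (1,2,5,4,4) (1,2,5,4,5) (1,2,5,5,3) (1,2,5,5,4) — 24.
ML=day 3: (1,3,2,4,4) (1,3,2,4,5) (1,3,2,5,4) (1,3,2,5,5) (1,3,4,4,5) (1,3,4,5,4) (1,3,4,5,5) (1,3,5,4,4) (1,3,5,4,5) (1,3,5,5,4) (2,3,4,4,5) (2,3,4,5,4) (2,3,4,5,5) (2,3,5,4,4) (2,3,5,4,5) (2,3,5,5,4) — 16.
ML=day 4: (1,4,2,5,5) (1,4,3,5,5) (2,4,3,5,5) — 3.
Summing: 24 + 16 + 3 = 43.

43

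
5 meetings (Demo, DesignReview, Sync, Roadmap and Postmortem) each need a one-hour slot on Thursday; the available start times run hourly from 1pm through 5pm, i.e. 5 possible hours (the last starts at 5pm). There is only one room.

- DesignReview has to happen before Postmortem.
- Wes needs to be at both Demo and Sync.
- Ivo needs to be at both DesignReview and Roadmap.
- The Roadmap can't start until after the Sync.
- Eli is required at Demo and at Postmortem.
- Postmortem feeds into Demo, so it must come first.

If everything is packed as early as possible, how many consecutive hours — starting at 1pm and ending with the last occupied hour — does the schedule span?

The precedence chain requires at least 3 distinct hours.
With at most 1 per hour and 5 meetings, at least 5 hours are needed.
5 works (last occupied hour: 5pm): for example Roadmap -> 5pm; Postmortem -> 2pm; Sync -> 4pm; DesignReview -> 1pm; Demo -> 3pm.

5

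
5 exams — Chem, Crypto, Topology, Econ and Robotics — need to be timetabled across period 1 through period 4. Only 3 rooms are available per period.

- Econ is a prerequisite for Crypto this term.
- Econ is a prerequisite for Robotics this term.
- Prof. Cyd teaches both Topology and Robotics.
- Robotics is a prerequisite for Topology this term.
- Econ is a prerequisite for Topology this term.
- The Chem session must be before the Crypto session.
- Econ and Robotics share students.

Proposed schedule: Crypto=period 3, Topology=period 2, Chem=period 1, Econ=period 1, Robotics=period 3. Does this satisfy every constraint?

Econ is a prerequisite for Crypto this term — holds.
Robotics is a prerequisite for Topology this term — violated.
Prof. Cyd teaches both Topology and Robotics — holds.
Econ and Robotics share students — holds.
Only 3 rooms are available per period — holds.
The Chem session must be before the Crypto session — holds.
Econ is a prerequisite for Topology this term — holds.
Econ is a prerequisite for Robotics this term — holds.

No. Robotics is a prerequisite for Topology this term is not satisfied.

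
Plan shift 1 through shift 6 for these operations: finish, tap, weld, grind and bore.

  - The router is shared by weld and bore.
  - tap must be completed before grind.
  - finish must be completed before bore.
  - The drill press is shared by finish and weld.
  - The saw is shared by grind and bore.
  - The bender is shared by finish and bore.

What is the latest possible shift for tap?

shift 5

Downstream work caps tap at shift 5.
tap at shift 5 is achievable: weld in shift 3; finish in shift 1; grind in shift 6; bore in shift 2; tap in shift 5.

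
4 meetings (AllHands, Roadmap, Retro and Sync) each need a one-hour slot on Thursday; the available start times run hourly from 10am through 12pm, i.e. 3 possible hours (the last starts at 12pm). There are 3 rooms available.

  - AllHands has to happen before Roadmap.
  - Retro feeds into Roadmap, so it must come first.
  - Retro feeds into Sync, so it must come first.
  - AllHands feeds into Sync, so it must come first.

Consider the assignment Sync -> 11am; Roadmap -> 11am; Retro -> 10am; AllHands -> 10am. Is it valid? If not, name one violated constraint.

There are 3 rooms available — holds.
Retro feeds into Sync, so it must come first — holds.
AllHands feeds into Sync, so it must come first — holds.
Retro feeds into Roadmap, so it must come first — holds.
AllHands has to happen before Roadmap — holds.

Valid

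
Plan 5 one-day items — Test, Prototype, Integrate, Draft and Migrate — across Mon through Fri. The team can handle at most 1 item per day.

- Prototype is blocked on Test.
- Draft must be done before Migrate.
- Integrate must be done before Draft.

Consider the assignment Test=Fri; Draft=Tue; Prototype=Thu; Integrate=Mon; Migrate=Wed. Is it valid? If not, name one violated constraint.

No — it violates: Prototype is blocked on Test

Draft must be done before Migrate — holds.
The team can handle at most 1 item per day — holds.
Integrate must be done before Draft — holds.
Prototype is blocked on Test — violated.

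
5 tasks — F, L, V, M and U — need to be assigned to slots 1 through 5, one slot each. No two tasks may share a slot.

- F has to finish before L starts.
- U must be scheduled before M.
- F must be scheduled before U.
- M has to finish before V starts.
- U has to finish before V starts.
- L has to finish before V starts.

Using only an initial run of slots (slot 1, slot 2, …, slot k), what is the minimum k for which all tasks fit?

5

The precedence chain requires at least 4 distinct slots.
With at most 1 per slot and 5 tasks, at least 5 slots are needed.
5 works (last occupied slot: 5): for example M -> 4; U -> 2; V -> 5; F -> 1; L -> 3.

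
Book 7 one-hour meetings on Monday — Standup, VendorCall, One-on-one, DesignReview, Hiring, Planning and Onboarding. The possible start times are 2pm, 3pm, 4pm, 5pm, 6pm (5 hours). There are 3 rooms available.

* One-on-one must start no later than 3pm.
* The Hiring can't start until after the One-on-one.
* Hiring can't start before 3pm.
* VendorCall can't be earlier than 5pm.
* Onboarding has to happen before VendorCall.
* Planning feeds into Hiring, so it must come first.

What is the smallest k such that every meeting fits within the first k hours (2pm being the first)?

4

The precedence chain requires at least 2 distinct hours.
With at most 3 per hour and 7 meetings, at least 3 hours are needed.
VendorCall can't be placed before 5pm — that is hour 4 counting from 2pm — so the schedule must run through at least 4 hours.
4 works (last occupied hour: 5pm): for example VendorCall=5pm; One-on-one=2pm; Hiring=3pm; Standup=3pm; Planning=2pm; DesignReview=3pm; Onboarding=2pm.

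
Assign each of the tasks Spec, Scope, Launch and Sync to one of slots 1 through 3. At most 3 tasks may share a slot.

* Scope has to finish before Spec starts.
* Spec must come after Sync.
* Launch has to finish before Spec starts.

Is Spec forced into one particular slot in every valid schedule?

Spec can be 2 (e.g. Sync -> 1, Scope -> 1, Launch -> 1, Spec -> 2) or 3 (e.g. Spec in 3; Launch in 1; Scope in 1; Sync in 1).

No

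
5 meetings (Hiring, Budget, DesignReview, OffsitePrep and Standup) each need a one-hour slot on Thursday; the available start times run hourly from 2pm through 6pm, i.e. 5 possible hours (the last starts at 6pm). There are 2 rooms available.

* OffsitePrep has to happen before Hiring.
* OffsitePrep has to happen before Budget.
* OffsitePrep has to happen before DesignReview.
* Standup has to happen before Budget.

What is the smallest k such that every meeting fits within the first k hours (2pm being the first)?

3

The precedence chain requires at least 2 distinct hours.
With at most 2 per hour and 5 meetings, at least 3 hours are needed.
3 works (last occupied hour: 4pm): for example Budget -> 3pm, DesignReview -> 4pm, Hiring -> 3pm, OffsitePrep -> 2pm, Standup -> 2pm.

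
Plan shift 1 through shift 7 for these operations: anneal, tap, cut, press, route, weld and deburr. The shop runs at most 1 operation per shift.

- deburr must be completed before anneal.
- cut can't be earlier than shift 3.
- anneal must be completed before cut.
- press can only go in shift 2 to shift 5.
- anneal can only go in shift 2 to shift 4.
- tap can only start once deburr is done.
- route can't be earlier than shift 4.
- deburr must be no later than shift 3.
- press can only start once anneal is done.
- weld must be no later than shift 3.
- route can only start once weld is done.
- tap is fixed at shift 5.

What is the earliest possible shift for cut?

Cut is available from shift 3.
cut at shift 6 is achievable: press -> shift 4, tap -> shift 5, route -> shift 7, anneal -> shift 2, weld -> shift 3, cut -> shift 6, deburr -> shift 1.
Nothing earlier works — the capacity limit rule out every shift before shift 6.

shift 6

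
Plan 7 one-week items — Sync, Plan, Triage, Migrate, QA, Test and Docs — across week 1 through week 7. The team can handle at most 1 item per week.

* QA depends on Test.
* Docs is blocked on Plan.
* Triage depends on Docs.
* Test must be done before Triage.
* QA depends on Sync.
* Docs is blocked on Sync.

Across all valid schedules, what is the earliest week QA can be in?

Precedence pushes QA to at least week 2.
QA at week 3 is achievable: Plan -> week 4, Migrate -> week 7, Sync -> week 1, Test -> week 2, Docs -> week 5, QA -> week 3, Triage -> week 6.
Nothing earlier works — the capacity limit rule out every week before week 3.

week 3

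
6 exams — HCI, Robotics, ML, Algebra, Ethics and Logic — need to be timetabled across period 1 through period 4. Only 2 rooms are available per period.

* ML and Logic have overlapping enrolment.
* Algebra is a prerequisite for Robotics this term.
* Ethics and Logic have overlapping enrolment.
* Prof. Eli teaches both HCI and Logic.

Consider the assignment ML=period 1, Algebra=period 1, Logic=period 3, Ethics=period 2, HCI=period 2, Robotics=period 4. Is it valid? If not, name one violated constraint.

Prof. Eli teaches both HCI and Logic — holds.
Ethics and Logic have overlapping enrolment — holds.
ML and Logic have overlapping enrolment — holds.
Algebra is a prerequisite for Robotics this term — holds.
Only 2 rooms are available per period — holds.

Valid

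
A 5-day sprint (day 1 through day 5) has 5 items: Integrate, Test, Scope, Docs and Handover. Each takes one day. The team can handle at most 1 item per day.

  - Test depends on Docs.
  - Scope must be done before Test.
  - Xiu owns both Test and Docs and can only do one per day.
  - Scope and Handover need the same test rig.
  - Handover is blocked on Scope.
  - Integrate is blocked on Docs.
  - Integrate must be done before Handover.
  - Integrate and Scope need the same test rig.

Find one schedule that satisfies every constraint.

Scope -> day 3; Docs -> day 1; Integrate -> day 2; Handover -> day 5; Test -> day 4

Checking: Docs(day 1) before Integrate(day 2); Scope(day 3) before Test(day 4); Scope(day 3) before Handover(day 5); Integrate(day 2) before Handover(day 5); Docs(day 1) before Test(day 4); Integrate(day 2) != Scope(day 3); Test(day 4) != Docs(day 1); Scope(day 3) != Handover(day 5); max 1 per day (cap 1).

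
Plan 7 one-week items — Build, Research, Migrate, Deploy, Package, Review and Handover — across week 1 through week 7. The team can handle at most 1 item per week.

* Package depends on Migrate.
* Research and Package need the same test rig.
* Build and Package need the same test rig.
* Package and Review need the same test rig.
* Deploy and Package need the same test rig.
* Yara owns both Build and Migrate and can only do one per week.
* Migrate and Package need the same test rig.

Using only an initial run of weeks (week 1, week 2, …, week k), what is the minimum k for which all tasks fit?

The precedence chain requires at least 2 distinct weeks.
With at most 1 per week and 7 tasks, at least 7 weeks are needed.
7 works (last occupied week: week 7): for example Review in week 6; Migrate in week 1; Package in week 2; Handover in week 7; Research in week 4; Deploy in week 5; Build in week 3.

7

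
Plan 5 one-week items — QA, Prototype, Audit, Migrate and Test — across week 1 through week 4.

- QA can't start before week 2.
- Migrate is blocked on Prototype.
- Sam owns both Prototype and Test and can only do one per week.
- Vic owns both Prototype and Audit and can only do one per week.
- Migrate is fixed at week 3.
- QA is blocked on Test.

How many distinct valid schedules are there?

Splitting on QA: it can be week 2 (3), week 3 (6), week 4 (12). Listing each branch's schedules as (Prototype, Audit, Migrate, Test) by week number:
QA=week 2: (2,1,3,1) (2,3,3,1) (2,4,3,1) — 3.
QA=week 3: (1,2,3,2) (1,3,3,2) (1,4,3,2) (2,1,3,1) (2,3,3,1) (2,4,3,1) — 6.
QA=week 4: (1,2,3,2) (1,2,3,3) (1,3,3,2) (1,3,3,3) (1,4,3,2) (1,4,3,3) (2,1,3,1) (2,1,3,3) (2,3,3,1) (2,3,3,3) (2,4,3,1) (2,4,3,3) — 12.
Summing: 3 + 6 + 12 = 21.

21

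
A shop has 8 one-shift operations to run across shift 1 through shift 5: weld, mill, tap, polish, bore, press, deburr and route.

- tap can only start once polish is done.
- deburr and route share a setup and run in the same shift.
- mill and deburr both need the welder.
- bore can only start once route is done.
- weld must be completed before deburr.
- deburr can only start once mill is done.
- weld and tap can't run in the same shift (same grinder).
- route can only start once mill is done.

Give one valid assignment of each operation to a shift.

press in shift 1, bore in shift 3, polish in shift 1, route in shift 2, mill in shift 1, deburr in shift 2, tap in shift 2, weld in shift 1

Checking: polish(shift 1) before tap(shift 2); weld(shift 1) before deburr(shift 2); mill(shift 1) before deburr(shift 2); route(shift 2) before bore(shift 3); mill(shift 1) before route(shift 2); mill(shift 1) != deburr(shift 2); weld(shift 1) != tap(shift 2); deburr = route = shift 2.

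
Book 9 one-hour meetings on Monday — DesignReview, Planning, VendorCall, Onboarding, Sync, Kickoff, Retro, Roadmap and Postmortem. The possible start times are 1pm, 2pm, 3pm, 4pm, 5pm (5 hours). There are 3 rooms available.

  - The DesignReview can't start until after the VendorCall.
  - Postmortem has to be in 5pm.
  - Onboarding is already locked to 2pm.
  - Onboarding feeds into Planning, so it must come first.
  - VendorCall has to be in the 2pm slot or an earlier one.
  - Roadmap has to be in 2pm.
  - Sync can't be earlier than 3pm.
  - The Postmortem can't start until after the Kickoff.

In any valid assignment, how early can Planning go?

Precedence pushes Planning to at least 3pm.
Planning at 3pm is achievable: Kickoff -> 1pm; Planning -> 3pm; Retro -> 1pm; DesignReview -> 2pm; Onboarding -> 2pm; Sync -> 3pm; Roadmap -> 2pm; Postmortem -> 5pm; VendorCall -> 1pm.

3pm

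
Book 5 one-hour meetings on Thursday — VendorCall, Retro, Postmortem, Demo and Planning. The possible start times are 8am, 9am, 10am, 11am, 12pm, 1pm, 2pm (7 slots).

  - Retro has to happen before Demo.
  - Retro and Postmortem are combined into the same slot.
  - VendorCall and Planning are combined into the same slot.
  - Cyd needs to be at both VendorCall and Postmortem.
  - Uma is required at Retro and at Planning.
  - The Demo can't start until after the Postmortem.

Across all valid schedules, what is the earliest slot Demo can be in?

9am

Precedence pushes Demo to at least 9am.
Demo at 9am is achievable: VendorCall=9am, Retro=8am, Postmortem=8am, Demo=9am, Planning=9am.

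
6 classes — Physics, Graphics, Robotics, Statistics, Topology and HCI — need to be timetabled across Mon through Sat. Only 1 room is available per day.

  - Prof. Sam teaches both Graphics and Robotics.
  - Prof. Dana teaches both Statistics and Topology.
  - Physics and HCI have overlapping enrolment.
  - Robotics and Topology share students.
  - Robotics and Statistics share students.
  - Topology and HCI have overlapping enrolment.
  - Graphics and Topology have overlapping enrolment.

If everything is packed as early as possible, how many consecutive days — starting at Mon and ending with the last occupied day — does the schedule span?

With at most 1 per day and 6 classes, at least 6 days are needed.
6 works (last occupied day: Sat): for example Robotics -> Wed, Topology -> Fri, Physics -> Mon, HCI -> Sat, Graphics -> Tue, Statistics -> Thu.

6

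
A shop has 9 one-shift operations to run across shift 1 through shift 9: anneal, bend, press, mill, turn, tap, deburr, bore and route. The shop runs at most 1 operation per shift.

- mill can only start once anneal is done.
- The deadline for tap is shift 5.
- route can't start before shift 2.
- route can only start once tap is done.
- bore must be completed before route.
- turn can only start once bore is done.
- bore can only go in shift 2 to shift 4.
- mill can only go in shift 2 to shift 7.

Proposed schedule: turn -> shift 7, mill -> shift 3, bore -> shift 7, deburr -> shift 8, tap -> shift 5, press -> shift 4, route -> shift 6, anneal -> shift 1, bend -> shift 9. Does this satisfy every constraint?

No — it violates: bore can only go in shift 2 to shift 4

turn can only start once bore is done — violated.
route can't start before shift 2 — holds.
The shop runs at most 1 operation per shift — violated.
route can only start once tap is done — holds.
mill can only go in shift 2 to shift 7 — holds.
bore must be completed before route — violated.
mill can only start once anneal is done — holds.
The deadline for tap is shift 5 — holds.
bore can only go in shift 2 to shift 4 — violated.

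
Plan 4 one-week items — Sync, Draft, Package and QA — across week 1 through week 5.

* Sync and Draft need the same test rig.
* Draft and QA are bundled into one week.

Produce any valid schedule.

Draft -> week 2, Package -> week 1, QA -> week 2, Sync -> week 1

Checking: Sync(week 1) != Draft(week 2); Draft = QA = week 2.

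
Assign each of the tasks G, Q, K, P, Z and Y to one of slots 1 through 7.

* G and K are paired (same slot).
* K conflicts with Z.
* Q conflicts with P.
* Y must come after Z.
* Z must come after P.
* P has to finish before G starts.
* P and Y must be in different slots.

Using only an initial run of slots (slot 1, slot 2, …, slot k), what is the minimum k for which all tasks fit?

The precedence chain requires at least 3 distinct slots.
3 works (last occupied slot: 3): for example Z in 2, K in 3, Q in 2, P in 1, G in 3, Y in 3.

3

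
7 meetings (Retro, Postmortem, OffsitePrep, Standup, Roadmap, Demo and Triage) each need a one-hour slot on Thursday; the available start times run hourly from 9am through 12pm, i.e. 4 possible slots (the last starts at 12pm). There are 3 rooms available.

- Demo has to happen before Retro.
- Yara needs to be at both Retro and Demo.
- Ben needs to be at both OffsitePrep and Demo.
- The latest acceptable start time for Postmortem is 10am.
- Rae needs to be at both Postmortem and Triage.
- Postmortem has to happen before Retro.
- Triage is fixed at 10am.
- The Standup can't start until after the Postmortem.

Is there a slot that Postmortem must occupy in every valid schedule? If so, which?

9am

Postmortem's window is 9am–10am.
Triage is fixed at 10am, and Postmortem can't share a slot with Triage.
So Postmortem must be 9am.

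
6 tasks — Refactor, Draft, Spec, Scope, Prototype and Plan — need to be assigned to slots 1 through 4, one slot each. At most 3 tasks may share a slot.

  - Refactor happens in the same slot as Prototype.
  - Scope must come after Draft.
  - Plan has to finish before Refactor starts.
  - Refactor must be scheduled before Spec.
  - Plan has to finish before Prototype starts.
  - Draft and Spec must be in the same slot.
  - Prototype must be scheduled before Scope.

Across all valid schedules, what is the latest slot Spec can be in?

3

Precedence pushes Spec to at least 3; Spec must be in the same slot as Draft, which can't be after 3, so Spec is at most 3.
Spec at 3 is achievable: Scope in 4; Prototype in 2; Plan in 1; Spec in 3; Refactor in 2; Draft in 3.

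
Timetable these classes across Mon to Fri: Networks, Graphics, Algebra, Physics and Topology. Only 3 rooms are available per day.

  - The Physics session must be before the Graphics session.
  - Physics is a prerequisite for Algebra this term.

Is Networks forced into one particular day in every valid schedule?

Networks can be Mon (e.g. Topology in Mon, Algebra in Tue, Physics in Mon, Graphics in Tue, Networks in Mon) or Tue (e.g. Physics in Mon; Graphics in Tue; Algebra in Tue; Topology in Mon; Networks in Tue).

No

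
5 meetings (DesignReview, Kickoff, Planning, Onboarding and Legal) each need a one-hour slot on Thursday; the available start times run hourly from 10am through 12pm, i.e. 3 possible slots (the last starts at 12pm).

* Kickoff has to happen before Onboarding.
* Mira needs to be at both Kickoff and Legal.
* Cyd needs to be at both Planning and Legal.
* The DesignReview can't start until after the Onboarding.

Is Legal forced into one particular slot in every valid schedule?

No

Legal can be 11am (e.g. Onboarding in 11am; Kickoff in 10am; Legal in 11am; Planning in 10am; DesignReview in 12pm) or 12pm (e.g. DesignReview=12pm; Onboarding=11am; Planning=10am; Legal=12pm; Kickoff=10am).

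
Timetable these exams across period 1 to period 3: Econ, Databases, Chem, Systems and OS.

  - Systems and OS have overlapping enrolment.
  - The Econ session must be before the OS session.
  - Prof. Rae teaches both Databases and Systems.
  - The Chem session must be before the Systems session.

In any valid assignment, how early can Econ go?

period 1

Downstream work caps Econ at period 2.
Econ at period 1 is achievable: Chem=period 1, Databases=period 1, Econ=period 1, Systems=period 2, OS=period 3.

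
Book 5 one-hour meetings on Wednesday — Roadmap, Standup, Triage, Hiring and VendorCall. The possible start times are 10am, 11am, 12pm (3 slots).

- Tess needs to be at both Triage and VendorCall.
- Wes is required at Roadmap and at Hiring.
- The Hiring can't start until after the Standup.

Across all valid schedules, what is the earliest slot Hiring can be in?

Precedence pushes Hiring to at least 11am.
Hiring at 11am is achievable: Standup in 10am, Triage in 10am, Roadmap in 10am, VendorCall in 11am, Hiring in 11am.

11am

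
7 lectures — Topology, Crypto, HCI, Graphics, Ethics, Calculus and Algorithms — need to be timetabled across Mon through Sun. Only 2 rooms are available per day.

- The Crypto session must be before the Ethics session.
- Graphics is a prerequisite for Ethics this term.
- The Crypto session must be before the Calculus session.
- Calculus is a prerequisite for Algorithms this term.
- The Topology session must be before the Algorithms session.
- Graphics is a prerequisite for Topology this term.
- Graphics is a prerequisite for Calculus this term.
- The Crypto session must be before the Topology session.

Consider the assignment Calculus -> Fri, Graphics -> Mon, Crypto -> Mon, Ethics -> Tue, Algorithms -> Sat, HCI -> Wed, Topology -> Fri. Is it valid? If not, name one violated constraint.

Graphics is a prerequisite for Topology this term — holds.
The Crypto session must be before the Calculus session — holds.
The Topology session must be before the Algorithms session — holds.
The Crypto session must be before the Topology session — holds.
Graphics is a prerequisite for Ethics this term — holds.
The Crypto session must be before the Ethics session — holds.
Calculus is a prerequisite for Algorithms this term — holds.
Only 2 rooms are available per day — holds.
Graphics is a prerequisite for Calculus this term — holds.

Valid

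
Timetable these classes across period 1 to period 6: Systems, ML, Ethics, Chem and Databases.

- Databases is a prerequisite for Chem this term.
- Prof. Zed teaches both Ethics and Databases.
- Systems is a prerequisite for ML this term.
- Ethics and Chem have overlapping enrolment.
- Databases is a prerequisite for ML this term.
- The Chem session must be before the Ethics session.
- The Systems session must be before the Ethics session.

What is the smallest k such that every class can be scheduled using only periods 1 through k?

The precedence chain requires at least 3 distinct periods.
3 works (last occupied period: period 3): for example Ethics in period 3; Databases in period 1; Systems in period 1; ML in period 2; Chem in period 2.

3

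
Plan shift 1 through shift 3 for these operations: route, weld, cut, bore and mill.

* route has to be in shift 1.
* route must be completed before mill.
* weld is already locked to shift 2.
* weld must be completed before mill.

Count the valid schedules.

9

Splitting on cut: it can be shift 1 (3), shift 2 (3), shift 3 (3). Listing each branch's schedules as (route, weld, bore, mill) by shift number:
cut=shift 1: (1,2,1,3) (1,2,2,3) (1,2,3,3) — 3.
cut=shift 2: (1,2,1,3) (1,2,2,3) (1,2,3,3) — 3.
cut=shift 3: (1,2,1,3) (1,2,2,3) (1,2,3,3) — 3.
Summing: 3 + 3 + 3 = 9.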